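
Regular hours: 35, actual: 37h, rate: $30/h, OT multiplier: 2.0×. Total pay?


Regular: 35h × $30 = $1050.00
Overtime: 37 - 35 = 2h
OT pay: 2h × $30 × 2.0 = $120.00
Total = $1050.00 + $120.00 = $1170.00

$1170.00


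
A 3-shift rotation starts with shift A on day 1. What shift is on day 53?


Shift B

Shifts: A, B, C
Start: A (index 0)
Day 53: (0 + 53 - 1) mod 3
= 52 mod 3
= 1
Index 1 → shift B


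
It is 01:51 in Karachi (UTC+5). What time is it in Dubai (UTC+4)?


Time difference = UTC+4 - UTC+5 = -1 hours
New hour = (1 -1) mod 24
= 0 mod 24 = 0
Minutes unchanged → 00:51

00:51


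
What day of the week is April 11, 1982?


Sunday

Zeller's congruence:
q=11, m=4, k=82, j=19
h = (11 + ⌊13×5/5⌋ + 82 + ⌊82/4⌋ + ⌊19/4⌋ - 2×19) mod 7
= (11 + 13 + 82 + 20 + 4 - 38) mod 7
= 92 mod 7 = 1
h=1 → Sunday


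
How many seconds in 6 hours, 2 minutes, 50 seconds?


Hours: 6 × 3600 = 21600
Minutes: 2 × 60 = 120
Seconds: 50
Total = 21600 + 120 + 50 = 21770

21770 seconds


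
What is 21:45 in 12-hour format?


9:45 PM

Hour: 21
21 - 12 = 9 → PM


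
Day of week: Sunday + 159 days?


Start: Sunday (index 6)
(6 + 159) mod 7
= 165 mod 7
= 4
Index 4 → Friday

Friday


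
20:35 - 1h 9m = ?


19:26

Start: 1235 minutes from midnight
Subtract: 69 minutes
Remaining: 1235 - 69 = 1166
Hours: 19, Minutes: 26


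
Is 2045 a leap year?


No

Rules: divisible by 4 AND (not by 100 OR by 400)
2045 ÷ 4 = 511 remainder 1 → not divisible by 4
Not divisible by 4 → not a leap year


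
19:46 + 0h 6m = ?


Start: 1186 minutes from midnight
Add: 6 minutes
Total: 1192 minutes
Hours: 1192 ÷ 60 = 19 remainder 52

19:52


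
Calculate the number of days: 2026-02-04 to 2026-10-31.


From February 4, 2026 to October 31, 2026
Rest of February 2026: 28 - 4 = 24
Full months: March 31, April 30, May 31, June 30, July 31, August 31, September 30
Days into October 2026: 31
Total = 24 + 31 + 30 + 31 + 30 + 31 + 31 + 30 + 31 = 269 days

269 days


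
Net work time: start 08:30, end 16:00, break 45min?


Total time = (16×60+0) - (8×60+30)
= 960 - 510 = 450 min
Minus break: 450 - 45 = 405 min
= 6h 45m

6h 45m (405 minutes)


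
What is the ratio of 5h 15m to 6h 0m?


Duration 1: 315 minutes
Duration 2: 360 minutes
Ratio = 315:360
GCD = 45
Simplified = 7:8
As a decimal: 7/8 ≈ 0.88

7:8 (0.88)


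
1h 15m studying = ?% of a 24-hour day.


Time: 75 minutes
Day: 1440 minutes
Percentage = (75/1440) × 100 ≈ 5.2%

5.2%


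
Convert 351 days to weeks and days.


Weeks: 351 ÷ 7 = 50 remainder 1

50 weeks 1 days


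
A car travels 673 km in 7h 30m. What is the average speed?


Distance: 673 km
Time: 7h 30m = 450 min = 450/60 = 15/2 hours
Speed = 673 ÷ (15/2) = 673 × 2 / 15 = 1346/15 ≈ 89.7 km/h

89.7 km/h


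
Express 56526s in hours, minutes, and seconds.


15h 42m 6s

Hours: 56526 ÷ 3600 = 15 remainder 2526
Minutes: 2526 ÷ 60 = 42 remainder 6
Seconds: 6


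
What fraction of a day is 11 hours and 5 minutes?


0.4618 (46.18%)

Total minutes: 11×60 + 5 = 665
Day = 24×60 = 1440 minutes
Fraction = 665/1440 ≈ 0.4618
As a percentage: 665/1440 × 100 ≈ 46.18%


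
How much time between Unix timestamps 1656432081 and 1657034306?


602225 seconds (167.3 hours / 6.97 days)

Difference = 1657034306 - 1656432081 = 602225 seconds
In hours: 602225 / 3600 ≈ 167.3
In days: 602225 / 86400 ≈ 6.97


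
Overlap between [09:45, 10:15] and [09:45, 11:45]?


30 minutes

Meeting A: 585-615 (in minutes from midnight)
Meeting B: 585-705
Overlap start = max(585, 585) = 585
Overlap end = min(615, 705) = 615
Overlap = max(0, 615 - 585) = 30 min


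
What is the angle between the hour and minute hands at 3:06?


57.0°

Hour hand = 3×30 + 6×0.5 = 93.0°
Minute hand = 6×6 = 36°
Difference = |93.0 - 36| = 57.0°


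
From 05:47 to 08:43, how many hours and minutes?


End time in minutes: 8×60 + 43 = 523
Start time in minutes: 5×60 + 47 = 347
Difference = 523 - 347 = 176 minutes
= 2 hours 56 minutes

2h 56m


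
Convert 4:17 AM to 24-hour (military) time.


Input: 4:17 AM
AM hour stays: 4

04:17


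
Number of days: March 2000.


Month: March (month 3)
March has 31 days

31 days


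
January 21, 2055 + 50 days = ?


Start: January 21, 2055
Add 50 days
January 21 → February 1: 31 - 21 + 1 = 11 days (50 - 11 = 39 left)
February 1 → March 1: 28 - 1 + 1 = 28 days (39 - 28 = 11 left)
March 1 + 11 = March 12, 2055

March 12, 2055


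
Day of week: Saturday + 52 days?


Tuesday

Start: Saturday (index 5)
(5 + 52) mod 7
= 57 mod 7
= 1
Index 1 → Tuesday


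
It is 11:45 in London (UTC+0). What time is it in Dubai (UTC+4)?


Time difference = UTC+4 - UTC+0 = +4 hours
New hour = (11 + 4) mod 24
= 15 mod 24 = 15
Minutes unchanged → 15:45

15:45


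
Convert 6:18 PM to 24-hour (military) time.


18:18

Input: 6:18 PM
PM: 6 + 12 = 18


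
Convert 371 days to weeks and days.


Weeks: 371 ÷ 7 = 53 remainder 0

53 weeks 0 days


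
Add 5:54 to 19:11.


01:05 (next day)

Start: 1151 minutes from midnight
Add: 354 minutes
Total: 1505 minutes
Hours: 1505 ÷ 60 = 25 remainder 5
25 ≥ 24 → 25 - 24 = 1 (next day)


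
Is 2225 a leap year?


Rules: divisible by 4 AND (not by 100 OR by 400)
2225 ÷ 4 = 556 remainder 1 → not divisible by 4
Not divisible by 4 → not a leap year

No


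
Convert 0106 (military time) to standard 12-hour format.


Hour: 1
1 < 12 → AM

1:06 AM


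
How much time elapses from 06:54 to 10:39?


3h 45m

End time in minutes: 10×60 + 39 = 639
Start time in minutes: 6×60 + 54 = 414
Difference = 639 - 414 = 225 minutes
= 3 hours 45 minutes


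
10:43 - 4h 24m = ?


06:19

Start: 643 minutes from midnight
Subtract: 264 minutes
Remaining: 643 - 264 = 379
Hours: 6, Minutes: 19


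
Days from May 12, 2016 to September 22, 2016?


From May 12, 2016 to September 22, 2016
Rest of May 2016: 31 - 12 = 19
Full months: June 30, July 31, August 31
Days into September 2016: 22
Total = 19 + 30 + 31 + 31 + 22 = 133 days

133 days


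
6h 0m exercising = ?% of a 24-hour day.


Time: 360 minutes
Day: 1440 minutes
Percentage = (360/1440) × 100 = 25.0%

25.0%


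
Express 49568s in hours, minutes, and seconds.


Hours: 49568 ÷ 3600 = 13 remainder 2768
Minutes: 2768 ÷ 60 = 46 remainder 8
Seconds: 8

13h 46m 8s


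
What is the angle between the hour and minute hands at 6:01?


174.5°

Hour hand = 6×30 + 1×0.5 = 180.5°
Minute hand = 1×6 = 6°
Difference = |180.5 - 6| = 174.5°


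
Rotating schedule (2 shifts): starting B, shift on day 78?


Shift A

Shifts: A, B
Start: B (index 1)
Day 78: (1 + 78 - 1) mod 2
= 78 mod 2
= 0
Index 0 → shift A


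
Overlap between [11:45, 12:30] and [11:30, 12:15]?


Meeting A: 705-750 (in minutes from midnight)
Meeting B: 690-735
Overlap start = max(705, 690) = 705
Overlap end = min(750, 735) = 735
Overlap = max(0, 735 - 705) = 30 min

30 minutes


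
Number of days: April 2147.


30 days

Month: April (month 4)
April has 30 days


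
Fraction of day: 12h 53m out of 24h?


0.5368 (53.68%)

Total minutes: 12×60 + 53 = 773
Day = 24×60 = 1440 minutes
Fraction = 773/1440 ≈ 0.5368
As a percentage: 773/1440 × 100 ≈ 53.68%


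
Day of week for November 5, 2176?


Zeller's congruence:
q=5, m=11, k=76, j=21
h = (5 + ⌊13×12/5⌋ + 76 + ⌊76/4⌋ + ⌊21/4⌋ - 2×21) mod 7
= (5 + 31 + 76 + 19 + 5 - 42) mod 7
= 94 mod 7 = 3
h=3 → Tuesday

Tuesday


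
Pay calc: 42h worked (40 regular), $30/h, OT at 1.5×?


$1290.00

Regular: 40h × $30 = $1200.00
Overtime: 42 - 40 = 2h
OT pay: 2h × $30 × 1.5 = $90.00
Total = $1200.00 + $90.00 = $1290.00


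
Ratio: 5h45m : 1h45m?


Duration 1: 345 minutes
Duration 2: 105 minutes
Ratio = 345:105
GCD = 15
Simplified = 23:7
As a decimal: 23/7 ≈ 3.29

23:7 (3.29)


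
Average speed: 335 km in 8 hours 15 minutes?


40.6 km/h

Distance: 335 km
Time: 8h 15m = 495 min = 495/60 = 33/4 hours
Speed = 335 ÷ (33/4) = 335 × 4 / 33 = 1340/33 ≈ 40.6 km/h


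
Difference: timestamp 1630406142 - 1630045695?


360447 seconds (100.1 hours / 4.17 days)

Difference = 1630406142 - 1630045695 = 360447 seconds
In hours: 360447 / 3600 ≈ 100.1
In days: 360447 / 86400 ≈ 4.17


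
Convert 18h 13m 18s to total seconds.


Hours: 18 × 3600 = 64800
Minutes: 13 × 60 = 780
Seconds: 18
Total = 64800 + 780 + 18 = 65598

65598 seconds


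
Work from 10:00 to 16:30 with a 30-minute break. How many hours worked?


6h 0m (360 minutes)

Total time = (16×60+30) - (10×60+0)
= 990 - 600 = 390 min
Minus break: 390 - 30 = 360 min
= 6h 0m


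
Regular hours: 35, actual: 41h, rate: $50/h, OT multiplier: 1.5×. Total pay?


Regular: 35h × $50 = $1750.00
Overtime: 41 - 35 = 6h
OT pay: 6h × $50 × 1.5 = $450.00
Total = $1750.00 + $450.00 = $2200.00

$2200.00


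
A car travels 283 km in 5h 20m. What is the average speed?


Distance: 283 km
Time: 5h 20m = 320 min = 320/60 = 16/3 hours
Speed = 283 ÷ (16/3) = 283 × 3 / 16 = 849/16 ≈ 53.1 km/h

53.1 km/h


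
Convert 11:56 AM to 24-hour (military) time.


Input: 11:56 AM
AM hour stays: 11

11:56


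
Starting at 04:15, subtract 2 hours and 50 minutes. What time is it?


01:25

Start: 255 minutes from midnight
Subtract: 170 minutes
Remaining: 255 - 170 = 85
Hours: 1, Minutes: 25


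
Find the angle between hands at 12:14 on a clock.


Hour hand (12 ≡ 0 on the dial): 0×30 + 14×0.5 = 7.0°
Minute hand = 14×6 = 84°
Difference = |7.0 - 84| = 77.0°

77.0°


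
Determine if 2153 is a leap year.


No

Rules: divisible by 4 AND (not by 100 OR by 400)
2153 ÷ 4 = 538 remainder 1 → not divisible by 4
Not divisible by 4 → not a leap year


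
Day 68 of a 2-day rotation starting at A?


Shift B

Shifts: A, B
Start: A (index 0)
Day 68: (0 + 68 - 1) mod 2
= 67 mod 2
= 1
Index 1 → shift B


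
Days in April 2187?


Month: April (month 4)
April has 30 days

30 days


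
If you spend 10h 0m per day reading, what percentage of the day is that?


41.7%

Time: 600 minutes
Day: 1440 minutes
Percentage = (600/1440) × 100 ≈ 41.7%


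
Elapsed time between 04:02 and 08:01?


3h 59m

End time in minutes: 8×60 + 1 = 481
Start time in minutes: 4×60 + 2 = 242
Difference = 481 - 242 = 239 minutes
= 3 hours 59 minutes


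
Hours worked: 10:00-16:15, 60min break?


Total time = (16×60+15) - (10×60+0)
= 975 - 600 = 375 min
Minus break: 375 - 60 = 315 min
= 5h 15m

5h 15m (315 minutes)


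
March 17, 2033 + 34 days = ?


Start: March 17, 2033
Add 34 days
March 17 → April 1: 31 - 17 + 1 = 15 days (34 - 15 = 19 left)
April 1 + 19 = April 20, 2033

April 20, 2033


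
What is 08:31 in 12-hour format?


8:31 AM

Hour: 8
8 < 12 → AM


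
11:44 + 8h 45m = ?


20:29

Start: 704 minutes from midnight
Add: 525 minutes
Total: 1229 minutes
Hours: 1229 ÷ 60 = 20 remainder 29


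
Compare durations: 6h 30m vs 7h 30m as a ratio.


13:15 (0.87)

Duration 1: 390 minutes
Duration 2: 450 minutes
Ratio = 390:450
GCD = 30
Simplified = 13:15
As a decimal: 13/15 ≈ 0.87


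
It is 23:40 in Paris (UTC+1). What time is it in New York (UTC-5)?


17:40

Time difference = UTC-5 - UTC+1 = -6 hours
New hour = (23 -6) mod 24
= 17 mod 24 = 17
Minutes unchanged → 17:40


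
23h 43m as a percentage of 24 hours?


Total minutes: 23×60 + 43 = 1423
Day = 24×60 = 1440 minutes
Fraction = 1423/1440 ≈ 0.9882
As a percentage: 1423/1440 × 100 ≈ 98.82%

0.9882 (98.82%)


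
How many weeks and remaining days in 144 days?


20 weeks 4 days

Weeks: 144 ÷ 7 = 20 remainder 4


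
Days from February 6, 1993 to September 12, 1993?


218 days

From February 6, 1993 to September 12, 1993
Rest of February 1993: 28 - 6 = 22
Full months: March 31, April 30, May 31, June 30, July 31, August 31
Days into September 1993: 12
Total = 22 + 31 + 30 + 31 + 30 + 31 + 31 + 12 = 218 days


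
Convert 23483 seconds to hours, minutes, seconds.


Hours: 23483 ÷ 3600 = 6 remainder 1883
Minutes: 1883 ÷ 60 = 31 remainder 23
Seconds: 23

6h 31m 23s


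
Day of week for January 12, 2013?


Saturday

Zeller's congruence:
q=12, m=13, k=12, j=20
h = (12 + ⌊13×14/5⌋ + 12 + ⌊12/4⌋ + ⌊20/4⌋ - 2×20) mod 7
= (12 + 36 + 12 + 3 + 5 - 40) mod 7
= 28 mod 7 = 0
h=0 → Saturday


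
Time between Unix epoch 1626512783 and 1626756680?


Difference = 1626756680 - 1626512783 = 243897 seconds
In hours: 243897 / 3600 ≈ 67.7
In days: 243897 / 86400 ≈ 2.82

243897 seconds (67.7 hours / 2.82 days)


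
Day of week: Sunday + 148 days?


Monday

Start: Sunday (index 6)
(6 + 148) mod 7
= 154 mod 7
= 0
Index 0 → Monday


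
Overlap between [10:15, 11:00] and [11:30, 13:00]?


0 minutes

Meeting A: 615-660 (in minutes from midnight)
Meeting B: 690-780
Overlap start = max(615, 690) = 690
Overlap end = min(660, 780) = 660
Overlap = max(0, 660 - 690) = 0 min


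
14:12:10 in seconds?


51130 seconds

Hours: 14 × 3600 = 50400
Minutes: 12 × 60 = 720
Seconds: 10
Total = 50400 + 720 + 10 = 51130


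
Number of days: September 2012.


30 days

Month: September (month 9)
September has 30 days


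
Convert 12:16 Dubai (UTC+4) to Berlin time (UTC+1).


Time difference = UTC+1 - UTC+4 = -3 hours
New hour = (12 -3) mod 24
= 9 mod 24 = 9
Minutes unchanged → 09:16

09:16


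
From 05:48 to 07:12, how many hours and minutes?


1h 24m

End time in minutes: 7×60 + 12 = 432
Start time in minutes: 5×60 + 48 = 348
Difference = 432 - 348 = 84 minutes
= 1 hours 24 minutes


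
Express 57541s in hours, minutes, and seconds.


15h 59m 1s

Hours: 57541 ÷ 3600 = 15 remainder 3541
Minutes: 3541 ÷ 60 = 59 remainder 1
Seconds: 1


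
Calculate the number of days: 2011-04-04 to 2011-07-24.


111 days

From April 4, 2011 to July 24, 2011
Rest of April 2011: 30 - 4 = 26
Full months: May 31, June 30
Days into July 2011: 24
Total = 26 + 31 + 30 + 24 = 111 days


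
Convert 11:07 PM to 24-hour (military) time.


Input: 11:07 PM
PM: 11 + 12 = 23

23:07


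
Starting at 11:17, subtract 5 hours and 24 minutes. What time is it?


Start: 677 minutes from midnight
Subtract: 324 minutes
Remaining: 677 - 324 = 353
Hours: 5, Minutes: 53

05:53


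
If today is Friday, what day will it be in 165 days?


Tuesday

Start: Friday (index 4)
(4 + 165) mod 7
= 169 mod 7
= 1
Index 1 → Tuesday


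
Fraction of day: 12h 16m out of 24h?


0.5111 (51.11%)

Total minutes: 12×60 + 16 = 736
Day = 24×60 = 1440 minutes
Fraction = 736/1440 ≈ 0.5111
As a percentage: 736/1440 × 100 ≈ 51.11%


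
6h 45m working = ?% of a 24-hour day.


Time: 405 minutes
Day: 1440 minutes
Percentage = (405/1440) × 100 ≈ 28.1%

28.1%


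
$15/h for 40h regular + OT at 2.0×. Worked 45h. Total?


$750.00

Regular: 40h × $15 = $600.00
Overtime: 45 - 40 = 5h
OT pay: 5h × $15 × 2.0 = $150.00
Total = $600.00 + $150.00 = $750.00


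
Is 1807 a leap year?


Rules: divisible by 4 AND (not by 100 OR by 400)
1807 ÷ 4 = 451 remainder 3 → not divisible by 4
Not divisible by 4 → not a leap year

No


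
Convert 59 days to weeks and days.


Weeks: 59 ÷ 7 = 8 remainder 3

8 weeks 3 days


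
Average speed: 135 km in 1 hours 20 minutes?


101.3 km/h

Distance: 135 km
Time: 1h 20m = 80 min = 80/60 = 4/3 hours
Speed = 135 ÷ (4/3) = 135 × 3 / 4 = 405/4 ≈ 101.3 km/h


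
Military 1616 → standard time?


4:16 PM

Hour: 16
16 - 12 = 4 → PM


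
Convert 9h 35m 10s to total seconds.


Hours: 9 × 3600 = 32400
Minutes: 35 × 60 = 2100
Seconds: 10
Total = 32400 + 2100 + 10 = 34510

34510 seconds


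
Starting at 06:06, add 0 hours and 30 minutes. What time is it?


06:36

Start: 366 minutes from midnight
Add: 30 minutes
Total: 396 minutes
Hours: 396 ÷ 60 = 6 remainder 36


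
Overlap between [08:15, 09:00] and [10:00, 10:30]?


0 minutes

Meeting A: 495-540 (in minutes from midnight)
Meeting B: 600-630
Overlap start = max(495, 600) = 600
Overlap end = min(540, 630) = 540
Overlap = max(0, 540 - 600) = 0 min


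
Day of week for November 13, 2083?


Saturday

Zeller's congruence:
q=13, m=11, k=83, j=20
h = (13 + ⌊13×12/5⌋ + 83 + ⌊83/4⌋ + ⌊20/4⌋ - 2×20) mod 7
= (13 + 31 + 83 + 20 + 5 - 40) mod 7
= 112 mod 7 = 0
h=0 → Saturday


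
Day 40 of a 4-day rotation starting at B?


Shifts: A, B, C, D
Start: B (index 1)
Day 40: (1 + 40 - 1) mod 4
= 40 mod 4
= 0
Index 0 → shift A

Shift A


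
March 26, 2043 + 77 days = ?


Start: March 26, 2043
Add 77 days
March 26 → April 1: 31 - 26 + 1 = 6 days (77 - 6 = 71 left)
April 1 → May 1: 30 - 1 + 1 = 30 days (71 - 30 = 41 left)
May 1 → June 1: 31 - 1 + 1 = 31 days (41 - 31 = 10 left)
June 1 + 10 = June 11, 2043

June 11, 2043


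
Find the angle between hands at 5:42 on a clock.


81.0°

Hour hand = 5×30 + 42×0.5 = 171.0°
Minute hand = 42×6 = 252°
Difference = |171.0 - 252| = 81.0°


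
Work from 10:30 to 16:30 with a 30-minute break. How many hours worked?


Total time = (16×60+30) - (10×60+30)
= 990 - 630 = 360 min
Minus break: 360 - 30 = 330 min
= 5h 30m

5h 30m (330 minutes)


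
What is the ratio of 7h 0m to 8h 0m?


7:8 (0.88)

Duration 1: 420 minutes
Duration 2: 480 minutes
Ratio = 420:480
GCD = 60
Simplified = 7:8
As a decimal: 7/8 ≈ 0.88


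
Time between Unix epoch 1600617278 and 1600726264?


Difference = 1600726264 - 1600617278 = 108986 seconds
In hours: 108986 / 3600 ≈ 30.3
In days: 108986 / 86400 ≈ 1.26

108986 seconds (30.3 hours / 1.26 days)


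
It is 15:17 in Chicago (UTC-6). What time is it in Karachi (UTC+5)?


Time difference = UTC+5 - UTC-6 = +11 hours
New hour = (15 + 11) mod 24
= 26 mod 24 = 2
Minutes unchanged → 02:17; 26 ≥ 24 → next day

02:17 (next day)


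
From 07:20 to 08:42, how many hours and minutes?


End time in minutes: 8×60 + 42 = 522
Start time in minutes: 7×60 + 20 = 440
Difference = 522 - 440 = 82 minutes
= 1 hours 22 minutes

1h 22m


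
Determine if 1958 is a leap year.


Rules: divisible by 4 AND (not by 100 OR by 400)
1958 ÷ 4 = 489 remainder 2 → not divisible by 4
Not divisible by 4 → not a leap year

No


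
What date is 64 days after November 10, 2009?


Start: November 10, 2009
Add 64 days
November 10 → December 1: 30 - 10 + 1 = 21 days (64 - 21 = 43 left)
December 1 → January 1: 31 - 1 + 1 = 31 days (43 - 31 = 12 left)
January 1 + 12 = January 13, 2010

January 13, 2010


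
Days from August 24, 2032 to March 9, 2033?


From August 24, 2032 to March 9, 2033
Rest of August 2032: 31 - 24 = 7
Full months: September 30, October 31, November 30, December 31, January 31, February 2033 28
Days into March 2033: 9
Total = 7 + 30 + 31 + 30 + 31 + 31 + 28 + 9 = 197 days

197 days


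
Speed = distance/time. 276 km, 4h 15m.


64.9 km/h

Distance: 276 km
Time: 4h 15m = 255 min = 255/60 = 17/4 hours
Speed = 276 ÷ (17/4) = 276 × 4 / 17 = 1104/17 ≈ 64.9 km/h


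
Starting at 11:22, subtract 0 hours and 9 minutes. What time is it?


Start: 682 minutes from midnight
Subtract: 9 minutes
Remaining: 682 - 9 = 673
Hours: 11, Minutes: 13

11:13


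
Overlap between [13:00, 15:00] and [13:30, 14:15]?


45 minutes

Meeting A: 780-900 (in minutes from midnight)
Meeting B: 810-855
Overlap start = max(780, 810) = 810
Overlap end = min(900, 855) = 855
Overlap = max(0, 855 - 810) = 45 min


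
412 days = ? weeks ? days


Weeks: 412 ÷ 7 = 58 remainder 6

58 weeks 6 days


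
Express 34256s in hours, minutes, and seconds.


Hours: 34256 ÷ 3600 = 9 remainder 1856
Minutes: 1856 ÷ 60 = 30 remainder 56
Seconds: 56

9h 30m 56s


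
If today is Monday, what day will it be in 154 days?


Monday

Start: Monday (index 0)
(0 + 154) mod 7
= 154 mod 7
= 0
Index 0 → Monday


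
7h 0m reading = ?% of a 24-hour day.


Time: 420 minutes
Day: 1440 minutes
Percentage = (420/1440) × 100 ≈ 29.2%

29.2%


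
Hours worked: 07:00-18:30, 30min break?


11h 0m (660 minutes)

Total time = (18×60+30) - (7×60+0)
= 1110 - 420 = 690 min
Minus break: 690 - 30 = 660 min
= 11h 0m


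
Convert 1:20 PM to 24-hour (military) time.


13:20

Input: 1:20 PM
PM: 1 + 12 = 13


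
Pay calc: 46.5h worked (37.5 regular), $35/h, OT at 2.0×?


Regular: 37.5h × $35 = $1312.50
Overtime: 46.5 - 37.5 = 9.0h
OT pay: 9.0h × $35 × 2.0 = $630.00
Total = $1312.50 + $630.00 = $1942.50

$1942.50


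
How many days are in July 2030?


Month: July (month 7)
July has 31 days

31 days


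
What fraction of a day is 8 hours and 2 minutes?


0.3347 (33.47%)

Total minutes: 8×60 + 2 = 482
Day = 24×60 = 1440 minutes
Fraction = 482/1440 ≈ 0.3347
As a percentage: 482/1440 × 100 ≈ 33.47%


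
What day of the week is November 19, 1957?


Zeller's congruence:
q=19, m=11, k=57, j=19
h = (19 + ⌊13×12/5⌋ + 57 + ⌊57/4⌋ + ⌊19/4⌋ - 2×19) mod 7
= (19 + 31 + 57 + 14 + 4 - 38) mod 7
= 87 mod 7 = 3
h=3 → Tuesday

Tuesday


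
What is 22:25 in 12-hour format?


Hour: 22
22 - 12 = 10 → PM

10:25 PM


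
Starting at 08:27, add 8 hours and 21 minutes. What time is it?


16:48

Start: 507 minutes from midnight
Add: 501 minutes
Total: 1008 minutes
Hours: 1008 ÷ 60 = 16 remainder 48


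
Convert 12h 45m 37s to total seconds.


Hours: 12 × 3600 = 43200
Minutes: 45 × 60 = 2700
Seconds: 37
Total = 43200 + 2700 + 37 = 45937

45937 seconds


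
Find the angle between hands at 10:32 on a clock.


124.0°

Hour hand = 10×30 + 32×0.5 = 316.0°
Minute hand = 32×6 = 192°
Difference = |316.0 - 192| = 124.0°


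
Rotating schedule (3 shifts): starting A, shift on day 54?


Shifts: A, B, C
Start: A (index 0)
Day 54: (0 + 54 - 1) mod 3
= 53 mod 3
= 2
Index 2 → shift C

Shift C


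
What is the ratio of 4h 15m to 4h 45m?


17:19 (0.89)

Duration 1: 255 minutes
Duration 2: 285 minutes
Ratio = 255:285
GCD = 15
Simplified = 17:19
As a decimal: 17/19 ≈ 0.89


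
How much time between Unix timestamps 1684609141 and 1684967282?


358141 seconds (99.5 hours / 4.15 days)

Difference = 1684967282 - 1684609141 = 358141 seconds
In hours: 358141 / 3600 ≈ 99.5
In days: 358141 / 86400 ≈ 4.15


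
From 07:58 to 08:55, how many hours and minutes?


0h 57m

End time in minutes: 8×60 + 55 = 535
Start time in minutes: 7×60 + 58 = 478
Difference = 535 - 478 = 57 minutes
= 0 hours 57 minutes


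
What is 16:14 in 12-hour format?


Hour: 16
16 - 12 = 4 → PM

4:14 PM


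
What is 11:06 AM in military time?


11:06

Input: 11:06 AM
AM hour stays: 11


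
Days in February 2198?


28 days

Month: February (month 2)
February: 28 or 29 (leap year)
2198 leap year? No


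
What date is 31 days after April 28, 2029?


May 29, 2029

Start: April 28, 2029
Add 31 days
April 28 → May 1: 30 - 28 + 1 = 3 days (31 - 3 = 28 left)
May 1 + 28 = May 29, 2029


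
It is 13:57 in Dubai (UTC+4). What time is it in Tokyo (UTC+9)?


18:57

Time difference = UTC+9 - UTC+4 = +5 hours
New hour = (13 + 5) mod 24
= 18 mod 24 = 18
Minutes unchanged → 18:57


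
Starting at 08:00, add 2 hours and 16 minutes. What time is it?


10:16

Start: 480 minutes from midnight
Add: 136 minutes
Total: 616 minutes
Hours: 616 ÷ 60 = 10 remainder 16


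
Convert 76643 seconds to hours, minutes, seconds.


21h 17m 23s

Hours: 76643 ÷ 3600 = 21 remainder 1043
Minutes: 1043 ÷ 60 = 17 remainder 23
Seconds: 23


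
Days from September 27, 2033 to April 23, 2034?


From September 27, 2033 to April 23, 2034
Rest of September 2033: 30 - 27 = 3
Full months: October 31, November 30, December 31, January 31, February 2034 28, March 31
Days into April 2034: 23
Total = 3 + 31 + 30 + 31 + 31 + 28 + 31 + 23 = 208 days

208 days


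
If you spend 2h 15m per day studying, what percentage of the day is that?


9.4%

Time: 135 minutes
Day: 1440 minutes
Percentage = (135/1440) × 100 ≈ 9.4%


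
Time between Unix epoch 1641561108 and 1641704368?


143260 seconds (39.8 hours / 1.66 days)

Difference = 1641704368 - 1641561108 = 143260 seconds
In hours: 143260 / 3600 ≈ 39.8
In days: 143260 / 86400 ≈ 1.66


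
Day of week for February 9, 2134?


Zeller's congruence:
q=9, m=14, k=33, j=21
h = (9 + ⌊13×15/5⌋ + 33 + ⌊33/4⌋ + ⌊21/4⌋ - 2×21) mod 7
= (9 + 39 + 33 + 8 + 5 - 42) mod 7
= 52 mod 7 = 3
h=3 → Tuesday

Tuesday


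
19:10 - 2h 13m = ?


Start: 1150 minutes from midnight
Subtract: 133 minutes
Remaining: 1150 - 133 = 1017
Hours: 16, Minutes: 57

16:57


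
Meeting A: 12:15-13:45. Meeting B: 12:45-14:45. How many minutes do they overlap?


60 minutes

Meeting A: 735-825 (in minutes from midnight)
Meeting B: 765-885
Overlap start = max(735, 765) = 765
Overlap end = min(825, 885) = 825
Overlap = max(0, 825 - 765) = 60 min


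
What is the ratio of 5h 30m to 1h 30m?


Duration 1: 330 minutes
Duration 2: 90 minutes
Ratio = 330:90
GCD = 30
Simplified = 11:3
As a decimal: 11/3 ≈ 3.67

11:3 (3.67)


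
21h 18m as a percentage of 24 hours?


0.8875 (88.75%)

Total minutes: 21×60 + 18 = 1278
Day = 24×60 = 1440 minutes
Fraction = 1278/1440 = 0.8875
As a percentage: 1278/1440 × 100 = 88.75%


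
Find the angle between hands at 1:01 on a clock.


Hour hand = 1×30 + 1×0.5 = 30.5°
Minute hand = 1×6 = 6°
Difference = |30.5 - 6| = 24.5°

24.5°


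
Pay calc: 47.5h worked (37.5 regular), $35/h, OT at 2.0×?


Regular: 37.5h × $35 = $1312.50
Overtime: 47.5 - 37.5 = 10.0h
OT pay: 10.0h × $35 × 2.0 = $700.00
Total = $1312.50 + $700.00 = $2012.50

$2012.50


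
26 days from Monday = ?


Saturday

Start: Monday (index 0)
(0 + 26) mod 7
= 26 mod 7
= 5
Index 5 → Saturday


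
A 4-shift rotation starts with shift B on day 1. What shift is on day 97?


Shifts: A, B, C, D
Start: B (index 1)
Day 97: (1 + 97 - 1) mod 4
= 97 mod 4
= 1
Index 1 → shift B

Shift B


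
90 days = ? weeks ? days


12 weeks 6 days

Weeks: 90 ÷ 7 = 12 remainder 6


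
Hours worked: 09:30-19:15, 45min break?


9h 0m (540 minutes)

Total time = (19×60+15) - (9×60+30)
= 1155 - 570 = 585 min
Minus break: 585 - 45 = 540 min
= 9h 0m


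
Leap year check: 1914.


No

Rules: divisible by 4 AND (not by 100 OR by 400)
1914 ÷ 4 = 478 remainder 2 → not divisible by 4
Not divisible by 4 → not a leap year


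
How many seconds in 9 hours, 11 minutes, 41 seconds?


33101 seconds

Hours: 9 × 3600 = 32400
Minutes: 11 × 60 = 660
Seconds: 41
Total = 32400 + 660 + 41 = 33101


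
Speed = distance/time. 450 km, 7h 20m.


61.4 km/h

Distance: 450 km
Time: 7h 20m = 440 min = 440/60 = 22/3 hours
Speed = 450 ÷ (22/3) = 450 × 3 / 22 = 1350/22 ≈ 61.4 km/h


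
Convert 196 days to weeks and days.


Weeks: 196 ÷ 7 = 28 remainder 0

28 weeks 0 days


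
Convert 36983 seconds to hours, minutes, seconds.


10h 16m 23s

Hours: 36983 ÷ 3600 = 10 remainder 983
Minutes: 983 ÷ 60 = 16 remainder 23
Seconds: 23


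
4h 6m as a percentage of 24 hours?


Total minutes: 4×60 + 6 = 246
Day = 24×60 = 1440 minutes
Fraction = 246/1440 ≈ 0.1708
As a percentage: 246/1440 × 100 ≈ 17.08%

0.1708 (17.08%)


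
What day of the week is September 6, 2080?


Friday

Zeller's congruence:
q=6, m=9, k=80, j=20
h = (6 + ⌊13×10/5⌋ + 80 + ⌊80/4⌋ + ⌊20/4⌋ - 2×20) mod 7
= (6 + 26 + 80 + 20 + 5 - 40) mod 7
= 97 mod 7 = 6
h=6 → Friday


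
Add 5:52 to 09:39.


15:31

Start: 579 minutes from midnight
Add: 352 minutes
Total: 931 minutes
Hours: 931 ÷ 60 = 15 remainder 31


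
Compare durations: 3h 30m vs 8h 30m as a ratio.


Duration 1: 210 minutes
Duration 2: 510 minutes
Ratio = 210:510
GCD = 30
Simplified = 7:17
As a decimal: 7/17 ≈ 0.41

7:17 (0.41)


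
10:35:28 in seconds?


Hours: 10 × 3600 = 36000
Minutes: 35 × 60 = 2100
Seconds: 28
Total = 36000 + 2100 + 28 = 38128

38128 seconds


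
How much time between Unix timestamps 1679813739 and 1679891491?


Difference = 1679891491 - 1679813739 = 77752 seconds
In hours: 77752 / 3600 ≈ 21.6
In days: 77752 / 86400 ≈ 0.90

77752 seconds (21.6 hours / 0.90 days)


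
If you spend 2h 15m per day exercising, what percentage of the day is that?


9.4%

Time: 135 minutes
Day: 1440 minutes
Percentage = (135/1440) × 100 ≈ 9.4%


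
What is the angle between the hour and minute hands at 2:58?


101.0°

Hour hand = 2×30 + 58×0.5 = 89.0°
Minute hand = 58×6 = 348°
Difference = |89.0 - 348| = 259.0°
Since > 180°: 360 - 259.0 = 101.0°


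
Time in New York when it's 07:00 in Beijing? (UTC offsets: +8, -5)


18:00 (previous day)

Time difference = UTC-5 - UTC+8 = -13 hours
New hour = (7 -13) mod 24
= -6 mod 24 = 18
Minutes unchanged → 18:00; -6 < 0 → previous day


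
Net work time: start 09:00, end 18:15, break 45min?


Total time = (18×60+15) - (9×60+0)
= 1095 - 540 = 555 min
Minus break: 555 - 45 = 510 min
= 8h 30m

8h 30m (510 minutes)


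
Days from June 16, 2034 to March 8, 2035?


From June 16, 2034 to March 8, 2035
Rest of June 2034: 30 - 16 = 14
Full months: July 31, August 31, September 30, October 31, November 30, December 31, January 31, February 2035 28
Days into March 2035: 8
Total = 14 + 31 + 31 + 30 + 31 + 30 + 31 + 31 + 28 + 8 = 265 days

265 days


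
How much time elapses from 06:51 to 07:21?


End time in minutes: 7×60 + 21 = 441
Start time in minutes: 6×60 + 51 = 411
Difference = 441 - 411 = 30 minutes
= 0 hours 30 minutes

0h 30m


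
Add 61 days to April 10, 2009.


Start: April 10, 2009
Add 61 days
April 10 → May 1: 30 - 10 + 1 = 21 days (61 - 21 = 40 left)
May 1 → June 1: 31 - 1 + 1 = 31 days (40 - 31 = 9 left)
June 1 + 9 = June 10, 2009

June 10, 2009


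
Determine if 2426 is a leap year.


Rules: divisible by 4 AND (not by 100 OR by 400)
2426 ÷ 4 = 606 remainder 2 → not divisible by 4
Not divisible by 4 → not a leap year

No


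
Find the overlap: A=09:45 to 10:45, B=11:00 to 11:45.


Meeting A: 585-645 (in minutes from midnight)
Meeting B: 660-705
Overlap start = max(585, 660) = 660
Overlap end = min(645, 705) = 645
Overlap = max(0, 645 - 660) = 0 min

0 minutes


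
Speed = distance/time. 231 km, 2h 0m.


Distance: 231 km
Time: 2 hours
Speed = 231 / 2 = 115.5 km/h

115.5 km/h


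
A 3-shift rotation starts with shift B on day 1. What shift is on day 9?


Shifts: A, B, C
Start: B (index 1)
Day 9: (1 + 9 - 1) mod 3
= 9 mod 3
= 0
Index 0 → shift A

Shift A


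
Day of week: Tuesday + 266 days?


Start: Tuesday (index 1)
(1 + 266) mod 7
= 267 mod 7
= 1
Index 1 → Tuesday

Tuesday


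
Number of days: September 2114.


Month: September (month 9)
September has 30 days

30 days


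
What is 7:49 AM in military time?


Input: 7:49 AM
AM hour stays: 7

07:49


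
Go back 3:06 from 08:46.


Start: 526 minutes from midnight
Subtract: 186 minutes
Remaining: 526 - 186 = 340
Hours: 5, Minutes: 40

05:40


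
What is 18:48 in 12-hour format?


Hour: 18
18 - 12 = 6 → PM

6:48 PM


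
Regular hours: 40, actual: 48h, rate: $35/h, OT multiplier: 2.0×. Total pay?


Regular: 40h × $35 = $1400.00
Overtime: 48 - 40 = 8h
OT pay: 8h × $35 × 2.0 = $560.00
Total = $1400.00 + $560.00 = $1960.00

$1960.00


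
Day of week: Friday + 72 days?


Sunday

Start: Friday (index 4)
(4 + 72) mod 7
= 76 mod 7
= 6
Index 6 → Sunday


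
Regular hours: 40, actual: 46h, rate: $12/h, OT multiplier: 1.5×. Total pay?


Regular: 40h × $12 = $480.00
Overtime: 46 - 40 = 6h
OT pay: 6h × $12 × 1.5 = $108.00
Total = $480.00 + $108.00 = $588.00

$588.00


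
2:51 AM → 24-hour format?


Input: 2:51 AM
AM hour stays: 2

02:51


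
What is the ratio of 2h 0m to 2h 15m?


8:9 (0.89)

Duration 1: 120 minutes
Duration 2: 135 minutes
Ratio = 120:135
GCD = 15
Simplified = 8:9
As a decimal: 8/9 ≈ 0.89


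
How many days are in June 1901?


30 days

Month: June (month 6)
June has 30 days


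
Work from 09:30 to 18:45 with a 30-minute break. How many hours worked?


8h 45m (525 minutes)

Total time = (18×60+45) - (9×60+30)
= 1125 - 570 = 555 min
Minus break: 555 - 30 = 525 min
= 8h 45m


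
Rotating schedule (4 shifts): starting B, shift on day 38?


Shift C

Shifts: A, B, C, D
Start: B (index 1)
Day 38: (1 + 38 - 1) mod 4
= 38 mod 4
= 2
Index 2 → shift C


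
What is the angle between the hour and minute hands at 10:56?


Hour hand = 10×30 + 56×0.5 = 328.0°
Minute hand = 56×6 = 336°
Difference = |328.0 - 336| = 8.0°

8.0°


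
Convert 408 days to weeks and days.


Weeks: 408 ÷ 7 = 58 remainder 2

58 weeks 2 days


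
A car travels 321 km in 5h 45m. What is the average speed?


55.8 km/h

Distance: 321 km
Time: 5h 45m = 345 min = 345/60 = 23/4 hours
Speed = 321 ÷ (23/4) = 321 × 4 / 23 = 1284/23 ≈ 55.8 km/h


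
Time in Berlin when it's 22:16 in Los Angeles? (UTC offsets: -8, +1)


Time difference = UTC+1 - UTC-8 = +9 hours
New hour = (22 + 9) mod 24
= 31 mod 24 = 7
Minutes unchanged → 07:16; 31 ≥ 24 → next day

07:16 (next day)


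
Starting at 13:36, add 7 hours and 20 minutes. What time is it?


Start: 816 minutes from midnight
Add: 440 minutes
Total: 1256 minutes
Hours: 1256 ÷ 60 = 20 remainder 56

20:56


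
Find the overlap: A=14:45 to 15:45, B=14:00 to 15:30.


45 minutes

Meeting A: 885-945 (in minutes from midnight)
Meeting B: 840-930
Overlap start = max(885, 840) = 885
Overlap end = min(945, 930) = 930
Overlap = max(0, 930 - 885) = 45 min


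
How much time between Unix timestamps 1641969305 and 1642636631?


667326 seconds (185.4 hours / 7.72 days)

Difference = 1642636631 - 1641969305 = 667326 seconds
In hours: 667326 / 3600 ≈ 185.4
In days: 667326 / 86400 ≈ 7.72


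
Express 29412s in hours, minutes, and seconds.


Hours: 29412 ÷ 3600 = 8 remainder 612
Minutes: 612 ÷ 60 = 10 remainder 12
Seconds: 12

8h 10m 12s


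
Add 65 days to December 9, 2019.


February 12, 2020

Start: December 9, 2019
Add 65 days
December 9 → January 1: 31 - 9 + 1 = 23 days (65 - 23 = 42 left)
January 1 → February 1: 31 - 1 + 1 = 31 days (42 - 31 = 11 left)
February 1 + 11 = February 12, 2020


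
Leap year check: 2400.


Yes

Rules: divisible by 4 AND (not by 100 OR by 400)
2400 ÷ 4 = 600 exactly → divisible by 4
2400 ÷ 100 = 24 exactly → divisible by 100
2400 ÷ 400 = 6 exactly → divisible by 400
Divisible by 400 → leap year


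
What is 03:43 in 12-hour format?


Hour: 3
3 < 12 → AM

3:43 AM


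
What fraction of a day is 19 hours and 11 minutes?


Total minutes: 19×60 + 11 = 1151
Day = 24×60 = 1440 minutes
Fraction = 1151/1440 ≈ 0.7993
As a percentage: 1151/1440 × 100 ≈ 79.93%

0.7993 (79.93%)


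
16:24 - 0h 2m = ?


Start: 984 minutes from midnight
Subtract: 2 minutes
Remaining: 984 - 2 = 982
Hours: 16, Minutes: 22

16:22


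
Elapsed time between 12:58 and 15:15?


End time in minutes: 15×60 + 15 = 915
Start time in minutes: 12×60 + 58 = 778
Difference = 915 - 778 = 137 minutes
= 2 hours 17 minutes

2h 17m


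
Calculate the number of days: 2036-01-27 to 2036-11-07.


285 days

From January 27, 2036 to November 7, 2036
Rest of January 2036: 31 - 27 = 4
Full months: February 2036 29, March 31, April 30, May 31, June 30, July 31, August 31, September 30, October 31
Days into November 2036: 7
Total = 4 + 29 + 31 + 30 + 31 + 30 + 31 + 31 + 30 + 31 + 7 = 285 days


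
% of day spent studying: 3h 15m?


Time: 195 minutes
Day: 1440 minutes
Percentage = (195/1440) × 100 ≈ 13.5%

13.5%


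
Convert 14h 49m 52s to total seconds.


53392 seconds

Hours: 14 × 3600 = 50400
Minutes: 49 × 60 = 2940
Seconds: 52
Total = 50400 + 2940 + 52 = 53392


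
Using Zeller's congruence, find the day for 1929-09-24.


Tuesday

Zeller's congruence:
q=24, m=9, k=29, j=19
h = (24 + ⌊13×10/5⌋ + 29 + ⌊29/4⌋ + ⌊19/4⌋ - 2×19) mod 7
= (24 + 26 + 29 + 7 + 4 - 38) mod 7
= 52 mod 7 = 3
h=3 → Tuesday


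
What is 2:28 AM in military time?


Input: 2:28 AM
AM hour stays: 2

02:28


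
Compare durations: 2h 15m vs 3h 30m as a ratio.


9:14 (0.64)

Duration 1: 135 minutes
Duration 2: 210 minutes
Ratio = 135:210
GCD = 15
Simplified = 9:14
As a decimal: 9/14 ≈ 0.64


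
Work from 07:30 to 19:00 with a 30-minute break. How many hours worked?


Total time = (19×60+0) - (7×60+30)
= 1140 - 450 = 690 min
Minus break: 690 - 30 = 660 min
= 11h 0m

11h 0m (660 minutes)


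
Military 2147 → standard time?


Hour: 21
21 - 12 = 9 → PM

9:47 PM


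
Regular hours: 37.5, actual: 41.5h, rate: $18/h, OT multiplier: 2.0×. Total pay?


Regular: 37.5h × $18 = $675.00
Overtime: 41.5 - 37.5 = 4.0h
OT pay: 4.0h × $18 × 2.0 = $144.00
Total = $675.00 + $144.00 = $819.00

$819.00


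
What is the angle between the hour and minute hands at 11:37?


126.5°

Hour hand = 11×30 + 37×0.5 = 348.5°
Minute hand = 37×6 = 222°
Difference = |348.5 - 222| = 126.5°


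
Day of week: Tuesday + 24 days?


Friday

Start: Tuesday (index 1)
(1 + 24) mod 7
= 25 mod 7
= 4
Index 4 → Friday


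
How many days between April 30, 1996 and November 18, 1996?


202 days

From April 30, 1996 to November 18, 1996
Rest of April 1996: 30 - 30 = 0
Full months: May 31, June 30, July 31, August 31, September 30, October 31
Days into November 1996: 18
Total = 0 + 31 + 30 + 31 + 31 + 30 + 31 + 18 = 202 days


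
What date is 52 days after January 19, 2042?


Start: January 19, 2042
Add 52 days
January 19 → February 1: 31 - 19 + 1 = 13 days (52 - 13 = 39 left)
February 1 → March 1: 28 - 1 + 1 = 28 days (39 - 28 = 11 left)
March 1 + 11 = March 12, 2042

March 12, 2042


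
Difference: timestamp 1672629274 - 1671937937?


Difference = 1672629274 - 1671937937 = 691337 seconds
In hours: 691337 / 3600 ≈ 192.0
In days: 691337 / 86400 ≈ 8.00

691337 seconds (192.0 hours / 8.00 days)


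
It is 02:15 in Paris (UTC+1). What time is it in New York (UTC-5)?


Time difference = UTC-5 - UTC+1 = -6 hours
New hour = (2 -6) mod 24
= -4 mod 24 = 20
Minutes unchanged → 20:15; -4 < 0 → previous day

20:15 (previous day)


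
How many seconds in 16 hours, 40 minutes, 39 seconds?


60039 seconds

Hours: 16 × 3600 = 57600
Minutes: 40 × 60 = 2400
Seconds: 39
Total = 57600 + 2400 + 39 = 60039


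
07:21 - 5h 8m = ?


Start: 441 minutes from midnight
Subtract: 308 minutes
Remaining: 441 - 308 = 133
Hours: 2, Minutes: 13

02:13


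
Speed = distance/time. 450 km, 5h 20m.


Distance: 450 km
Time: 5h 20m = 320 min = 320/60 = 16/3 hours
Speed = 450 ÷ (16/3) = 450 × 3 / 16 = 1350/16 ≈ 84.4 km/h

84.4 km/h


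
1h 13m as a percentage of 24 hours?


0.0507 (5.07%)

Total minutes: 1×60 + 13 = 73
Day = 24×60 = 1440 minutes
Fraction = 73/1440 ≈ 0.0507
As a percentage: 73/1440 × 100 ≈ 5.07%


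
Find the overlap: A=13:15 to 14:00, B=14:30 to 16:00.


0 minutes

Meeting A: 795-840 (in minutes from midnight)
Meeting B: 870-960
Overlap start = max(795, 870) = 870
Overlap end = min(840, 960) = 840
Overlap = max(0, 840 - 870) = 0 min


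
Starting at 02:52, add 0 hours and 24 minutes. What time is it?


Start: 172 minutes from midnight
Add: 24 minutes
Total: 196 minutes
Hours: 196 ÷ 60 = 3 remainder 16

03:16


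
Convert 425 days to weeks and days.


60 weeks 5 days

Weeks: 425 ÷ 7 = 60 remainder 5
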